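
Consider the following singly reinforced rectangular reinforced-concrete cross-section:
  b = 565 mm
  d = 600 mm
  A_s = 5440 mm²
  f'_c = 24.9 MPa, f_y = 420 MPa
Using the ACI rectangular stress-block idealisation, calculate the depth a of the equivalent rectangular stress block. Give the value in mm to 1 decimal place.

a ≈ 191.1 mm

T = A_s f_y = 5440 × 420 = 2284800 N = 2284.8 kN.
Setting C = 0.85 f'_c a b equal to T: a = 2284800/(0.85 × 24.9 × 565) = 191.1 mm.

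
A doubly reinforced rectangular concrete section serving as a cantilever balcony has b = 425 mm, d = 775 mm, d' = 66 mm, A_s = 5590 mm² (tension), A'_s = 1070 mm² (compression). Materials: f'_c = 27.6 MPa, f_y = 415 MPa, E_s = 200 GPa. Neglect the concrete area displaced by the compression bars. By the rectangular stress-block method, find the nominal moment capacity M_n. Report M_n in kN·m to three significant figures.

M_n ≈ 1590 kN·m

Assume both tension and compression steel yield.
Net tension couple steel: A_s − A'_s = 4520 mm².
a = (A_s − A'_s) f_y / (0.85 f'_c b) = 1875800/(0.85 × 27.6 × 425) = 188.13 mm.
c = a/β₁ = 188.13/0.85 = 221.33 mm; ε'_s = 0.003(c − d')/c = 0.0021 ≥ f_y/E_s = 0.0021, so compression steel does yield.
M_n = (A_s − A'_s) f_y (d − a/2) + A'_s f_y (d − d') = [1875800 × (775 − 94.065) + 444050 × (775 − 66)] × 10⁻⁶ = 1277.30 + 314.83 = 1592.13 kN·m.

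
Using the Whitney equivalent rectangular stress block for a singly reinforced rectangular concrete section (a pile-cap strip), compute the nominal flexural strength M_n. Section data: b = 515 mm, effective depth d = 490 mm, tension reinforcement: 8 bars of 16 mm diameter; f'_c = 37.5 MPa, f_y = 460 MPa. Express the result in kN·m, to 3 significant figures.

A_s = 8 × 201 = 1608 mm².
T = A_s f_y = 1608 × 460 = 739680 N = 739.68 kN.
From C = T: a = T/(0.85 f'_c b) = 739680/(0.85 × 37.5 × 515) = 45.06 mm.
M_n = T(d − a/2) = 739.68 kN × (490 − 22.53) mm = 345.78 kN·m.

M_n ≈ 346 kN·m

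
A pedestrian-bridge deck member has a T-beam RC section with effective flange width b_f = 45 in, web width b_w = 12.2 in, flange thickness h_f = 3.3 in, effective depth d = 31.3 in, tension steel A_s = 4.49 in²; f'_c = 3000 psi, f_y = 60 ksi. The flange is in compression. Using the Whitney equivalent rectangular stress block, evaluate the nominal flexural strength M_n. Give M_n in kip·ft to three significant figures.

M_n ≈ 676 kip·ft

Tension: T = A_s f_y = 4.49 × 60 = 269.4 kips.
Try a within the flange: a = T/(0.85 f'_c b_f) = 269.4/(0.85 × 3 × 45) = 2.348 in.
Since a = 2.348 ≤ h_f = 3.3 in, the stress block lies entirely in the flange; analyse as a rectangular beam of width b_f.
M_n = T(d − a/2) = 269.4 × (31.3 − 1.174) = 8115.9 kip·in.
M_n = 8115.9/12 = 676.33 kip·ft.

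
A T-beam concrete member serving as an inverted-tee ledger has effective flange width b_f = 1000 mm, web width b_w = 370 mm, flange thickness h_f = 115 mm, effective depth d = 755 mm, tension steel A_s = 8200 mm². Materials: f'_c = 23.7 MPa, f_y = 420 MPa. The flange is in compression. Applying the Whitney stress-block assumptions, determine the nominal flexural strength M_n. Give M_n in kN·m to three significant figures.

M_n ≈ 2250 kN·m

Tension: T = A_s f_y = 8200 × 420 = 3444000 N.
Try a within the flange: a = T/(0.85 f'_c b_f) = 3444000/(0.85 × 23.7 × 1000) = 170.96 mm.
a = 170.96 > h_f = 115 mm: the block extends into the web. Split into flange-overhang and web parts.
C_f = 0.85 f'_c (b_f − b_w) h_f = 0.85 × 23.7 × (1000 − 370) × 115 = 1459505 N.
Remaining web compression depth: a_w = (T − C_f)/(0.85 f'_c b_w) = (3444000 − 1459505)/(0.85 × 23.7 × 370) = 266.24 mm.
M_n = C_f(d − h_f/2) + (T − C_f)(d − a_w/2) = 1459505 × (755 − 57.5) + 1984495 × (755 − 133.12) = 1018.00 + 1234.12 = 2252.12 × 10⁶ N·mm.
M_n = 2252.12 kN·m.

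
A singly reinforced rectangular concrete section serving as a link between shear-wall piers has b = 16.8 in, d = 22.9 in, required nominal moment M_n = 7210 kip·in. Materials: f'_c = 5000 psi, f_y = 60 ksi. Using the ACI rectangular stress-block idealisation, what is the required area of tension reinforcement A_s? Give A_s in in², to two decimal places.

A_s ≈ 5.88 in²

From M_n = 0.85 f'_c a b (d − a/2):
a = d − √(d² − 2M_n/(0.85 f'_c b)) = 22.9 − √(22.9² − 2 × 7210/(0.85 × 5 × 16.8)) = 4.943 in.
A_s = 0.85 f'_c a b / f_y = 0.85 × 5 × 4.943 × 16.8 / 60 = 5.882 in².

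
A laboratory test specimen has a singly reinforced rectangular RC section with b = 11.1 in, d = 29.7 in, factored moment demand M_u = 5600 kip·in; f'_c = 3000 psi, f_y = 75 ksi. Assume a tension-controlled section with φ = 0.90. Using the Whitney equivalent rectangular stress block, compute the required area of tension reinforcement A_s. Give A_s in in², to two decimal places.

A_s ≈ 3.27 in²

M_n = M_u/φ = 5600/0.90 = 6222.22 kip·in.
From M_n = 0.85 f'_c a b (d − a/2):
a = d − √(d² − 2M_n/(0.85 f'_c b)) = 29.7 − √(29.7² − 2 × 6222.22/(0.85 × 3 × 11.1)) = 8.666 in.
A_s = 0.85 f'_c a b / f_y = 0.85 × 3 × 8.666 × 11.1 / 75 = 3.271 in².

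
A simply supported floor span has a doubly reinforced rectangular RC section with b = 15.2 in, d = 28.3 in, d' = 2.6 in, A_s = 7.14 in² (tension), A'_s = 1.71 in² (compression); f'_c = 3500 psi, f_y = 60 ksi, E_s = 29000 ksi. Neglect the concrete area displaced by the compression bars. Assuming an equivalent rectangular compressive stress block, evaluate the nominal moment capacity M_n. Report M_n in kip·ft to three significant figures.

M_n ≈ 890 kip·ft

Assume both steels yield.
a = (A_s − A'_s) f_y/(0.85 f'_c b) = (7.14 − 1.71) × 60/(0.85 × 3.5 × 15.2) = 7.205 in.
c = a/β₁ = 7.205/0.85 = 8.476 in; ε'_s = 0.003(c − d')/c = 0.0021 ≥ ε_y = 0.0021, so the compression steel yields.
M_n = (A_s − A'_s) f_y (d − a/2) + A'_s f_y (d − d') = 325.8 × (28.3 − 3.6025) + 102.6 × (28.3 − 2.6) = 8046.4 + 2636.8 = 10683.2 kip·in = 10683.2/12 = 890.27 kip·ft.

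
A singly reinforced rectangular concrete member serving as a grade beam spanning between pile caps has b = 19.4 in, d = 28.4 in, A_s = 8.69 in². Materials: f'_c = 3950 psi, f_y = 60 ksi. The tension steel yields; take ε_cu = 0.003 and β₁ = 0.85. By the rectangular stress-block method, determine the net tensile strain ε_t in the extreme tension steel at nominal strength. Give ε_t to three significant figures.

a = A_s f_y/(0.85 f'_c b) = 8.005 in.
β₁ = 0.85, so c = a/β₁ = 8.005/0.85 = 9.418 in.
From the linear strain diagram with ε_cu = 0.003: ε_t = 0.003 (d − c)/c = 0.003 × (28.4 − 9.418)/9.418 = 0.00605.
Since ε_t ≥ 0.005, the section is tension-controlled.

ε_t ≈ 0.00605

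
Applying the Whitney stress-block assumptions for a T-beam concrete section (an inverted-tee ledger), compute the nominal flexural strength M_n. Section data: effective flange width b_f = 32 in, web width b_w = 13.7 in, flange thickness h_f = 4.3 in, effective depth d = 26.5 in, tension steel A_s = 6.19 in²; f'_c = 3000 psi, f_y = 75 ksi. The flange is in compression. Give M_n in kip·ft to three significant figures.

Tension: T = A_s f_y = 6.19 × 75 = 464.25 kips.
Try a within the flange: a = T/(0.85 f'_c b_f) = 464.25/(0.85 × 3 × 32) = 5.689 in.
a = 5.689 > h_f = 4.3 in: the block extends into the web. Split into flange-overhang and web parts.
C_f = 0.85 f'_c (b_f − b_w) h_f = 0.85 × 3 × (32 − 13.7) × 4.3 = 200.7 kips.
Remaining web compression depth: a_w = (T − C_f)/(0.85 f'_c b_w) = (464.25 − 200.7)/(0.85 × 3 × 13.7) = 7.544 in.
M_n = C_f(d − h_f/2) + (T − C_f)(d − a_w/2) = 200.7 × (26.5 − 2.15) + 263.55 × (26.5 − 3.772) = 4887.0 + 5990.0 = 10877.0 kip·in.
M_n = 10877.0/12 = 906.42 kip·ft.

M_n ≈ 906 kip·ft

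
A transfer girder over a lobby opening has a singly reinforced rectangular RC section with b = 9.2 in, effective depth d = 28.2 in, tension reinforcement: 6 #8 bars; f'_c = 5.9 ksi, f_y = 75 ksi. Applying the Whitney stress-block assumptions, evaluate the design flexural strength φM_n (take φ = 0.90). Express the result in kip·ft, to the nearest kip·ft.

φM_n ≈ 649 kip·ft

A_s = 6 × 0.79 = 4.74 in².
T = A_s f_y = 4.74 × 75 = 355.5 kips.
a = T/(0.85 f'_c b) = 355.5/(0.85 × 5.9 × 9.2) = 7.705 in.
M_n = T(d − a/2) = 355.5 × (28.2 − 3.8525) = 8655.5 kip·in = 8655.5/12 = 721.29 kip·ft.
φM_n = 0.90 × 721.29 = 649.16 kip·ft.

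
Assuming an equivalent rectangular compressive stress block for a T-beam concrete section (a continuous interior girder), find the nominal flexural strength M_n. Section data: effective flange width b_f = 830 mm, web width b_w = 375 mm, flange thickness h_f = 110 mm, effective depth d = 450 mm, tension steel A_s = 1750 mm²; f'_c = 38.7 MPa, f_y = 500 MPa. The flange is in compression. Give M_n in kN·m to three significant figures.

Tension: T = A_s f_y = 1750 × 500 = 875000 N.
Try a within the flange: a = T/(0.85 f'_c b_f) = 875000/(0.85 × 38.7 × 830) = 32.05 mm.
Since a = 32.05 ≤ h_f = 110 mm, the stress block lies entirely in the flange; analyse as a rectangular beam of width b_f.
M_n = T(d − a/2) = 875000 × (450 − 16.025) = 379.73 × 10⁶ N·mm.
M_n = 379.73 kN·m.

M_n ≈ 380 kN·m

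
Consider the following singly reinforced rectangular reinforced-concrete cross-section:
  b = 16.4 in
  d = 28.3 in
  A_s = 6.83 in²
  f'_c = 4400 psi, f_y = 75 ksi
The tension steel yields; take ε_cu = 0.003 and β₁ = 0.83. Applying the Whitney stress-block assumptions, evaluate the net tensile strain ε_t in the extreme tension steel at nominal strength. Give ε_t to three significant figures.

a = A_s f_y/(0.85 f'_c b) = 8.352 in.
β₁ = 0.83, so c = a/β₁ = 8.352/0.83 = 10.063 in.
From the linear strain diagram with ε_cu = 0.003: ε_t = 0.003 (d − c)/c = 0.003 × (28.3 − 10.063)/10.063 = 0.00544.
Since ε_t ≥ 0.005, the section is tension-controlled.

ε_t ≈ 0.00544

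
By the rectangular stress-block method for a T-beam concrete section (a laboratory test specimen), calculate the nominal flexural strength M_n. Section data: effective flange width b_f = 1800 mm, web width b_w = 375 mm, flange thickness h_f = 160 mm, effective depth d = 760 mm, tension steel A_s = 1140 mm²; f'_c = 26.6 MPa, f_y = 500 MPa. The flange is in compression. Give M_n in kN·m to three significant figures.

M_n ≈ 429 kN·m

Tension: T = A_s f_y = 1140 × 500 = 570000 N.
Try a within the flange: a = T/(0.85 f'_c b_f) = 570000/(0.85 × 26.6 × 1800) = 14.01 mm.
Since a = 14.01 ≤ h_f = 160 mm, the stress block lies entirely in the flange; analyse as a rectangular beam of width b_f.
M_n = T(d − a/2) = 570000 × (760 − 7.005) = 429.21 × 10⁶ N·mm.
M_n = 429.21 kN·m.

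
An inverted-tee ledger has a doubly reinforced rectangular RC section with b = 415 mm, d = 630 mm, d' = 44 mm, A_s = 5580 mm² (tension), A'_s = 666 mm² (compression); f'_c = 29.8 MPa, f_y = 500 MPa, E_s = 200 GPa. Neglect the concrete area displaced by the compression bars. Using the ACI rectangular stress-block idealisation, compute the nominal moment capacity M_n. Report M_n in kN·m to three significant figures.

Assume both tension and compression steel yield.
Net tension couple steel: A_s − A'_s = 4914 mm².
a = (A_s − A'_s) f_y / (0.85 f'_c b) = 2457000/(0.85 × 29.8 × 415) = 233.73 mm.
c = a/β₁ = 233.73/0.837 = 279.25 mm; ε'_s = 0.003(c − d')/c = 0.0025 ≥ f_y/E_s = 0.0025, so compression steel does yield.
M_n = (A_s − A'_s) f_y (d − a/2) + A'_s f_y (d − d') = [2457000 × (630 − 116.865) + 333000 × (630 − 44)] × 10⁻⁶ = 1260.77 + 195.14 = 1455.91 kN·m.

M_n ≈ 1460 kN·m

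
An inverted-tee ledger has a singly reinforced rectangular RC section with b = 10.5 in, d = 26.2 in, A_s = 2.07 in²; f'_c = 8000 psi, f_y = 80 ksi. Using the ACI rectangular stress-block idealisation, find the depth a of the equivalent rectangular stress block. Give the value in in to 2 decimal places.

T = A_s f_y = 2.07 × 80 = 165.6 kips.
a = T/(0.85 f'_c b) = 165.6/(0.85 × 8 × 10.5) = 2.32 in.

a ≈ 2.32 in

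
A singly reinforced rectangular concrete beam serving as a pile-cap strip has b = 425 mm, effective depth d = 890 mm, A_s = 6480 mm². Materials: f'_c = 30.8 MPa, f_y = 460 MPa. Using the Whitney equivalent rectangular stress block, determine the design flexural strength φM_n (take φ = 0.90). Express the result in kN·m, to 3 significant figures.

T = A_s f_y = 6480 × 460 = 2980800 N = 2980.8 kN.
From C = T: a = T/(0.85 f'_c b) = 2980800/(0.85 × 30.8 × 425) = 267.90 mm.
M_n = T(d − a/2) = 2980.8 kN × (890 − 133.95) mm = 2253.63 kN·m.
φM_n = 0.90 × 2253.63 = 2028.27 kN·m.

φM_n ≈ 2030 kN·m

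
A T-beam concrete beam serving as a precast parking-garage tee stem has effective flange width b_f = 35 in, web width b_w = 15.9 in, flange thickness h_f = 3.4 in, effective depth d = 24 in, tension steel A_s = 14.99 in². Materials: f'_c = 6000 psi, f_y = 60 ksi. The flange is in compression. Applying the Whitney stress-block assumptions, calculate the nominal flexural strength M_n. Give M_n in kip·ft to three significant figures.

Tension: T = A_s f_y = 14.99 × 60 = 899.4 kips.
Try a within the flange: a = T/(0.85 f'_c b_f) = 899.4/(0.85 × 6 × 35) = 5.039 in.
a = 5.039 > h_f = 3.4 in: the block extends into the web. Split into flange-overhang and web parts.
C_f = 0.85 f'_c (b_f − b_w) h_f = 0.85 × 6 × (35 − 15.9) × 3.4 = 331.2 kips.
Remaining web compression depth: a_w = (T − C_f)/(0.85 f'_c b_w) = (899.4 − 331.2)/(0.85 × 6 × 15.9) = 7.007 in.
M_n = C_f(d − h_f/2) + (T − C_f)(d − a_w/2) = 331.2 × (24 − 1.7) + 568.2 × (24 − 3.5035) = 7385.8 + 11646.1 = 19031.9 kip·in.
M_n = 19031.9/12 = 1585.99 kip·ft.

M_n ≈ 1590 kip·ft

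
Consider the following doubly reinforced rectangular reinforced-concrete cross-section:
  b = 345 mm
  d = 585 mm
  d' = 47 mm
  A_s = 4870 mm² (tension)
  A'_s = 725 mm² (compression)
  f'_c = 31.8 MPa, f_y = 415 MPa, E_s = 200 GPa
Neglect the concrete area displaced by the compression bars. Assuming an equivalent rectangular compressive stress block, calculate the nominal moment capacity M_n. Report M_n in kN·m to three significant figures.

M_n ≈ 1010 kN·m

Assume both tension and compression steel yield.
Net tension couple steel: A_s − A'_s = 4145 mm².
a = (A_s − A'_s) f_y / (0.85 f'_c b) = 1720175/(0.85 × 31.8 × 345) = 184.46 mm.
c = a/β₁ = 184.46/0.823 = 224.13 mm; ε'_s = 0.003(c − d')/c = 0.0024 ≥ f_y/E_s = 0.0021, so compression steel does yield.
M_n = (A_s − A'_s) f_y (d − a/2) + A'_s f_y (d − d') = [1720175 × (585 − 92.23) + 300875 × (585 − 47)] × 10⁻⁶ = 847.65 + 161.87 = 1009.52 kN·m.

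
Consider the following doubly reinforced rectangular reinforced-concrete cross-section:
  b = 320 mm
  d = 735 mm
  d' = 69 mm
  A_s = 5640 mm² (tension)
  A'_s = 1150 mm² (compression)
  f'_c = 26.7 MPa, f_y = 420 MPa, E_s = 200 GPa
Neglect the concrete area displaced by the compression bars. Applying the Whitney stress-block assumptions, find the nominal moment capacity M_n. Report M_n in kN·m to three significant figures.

Assume both tension and compression steel yield.
Net tension couple steel: A_s − A'_s = 4490 mm².
a = (A_s − A'_s) f_y / (0.85 f'_c b) = 1885800/(0.85 × 26.7 × 320) = 259.67 mm.
c = a/β₁ = 259.67/0.85 = 305.49 mm; ε'_s = 0.003(c − d')/c = 0.0023 ≥ f_y/E_s = 0.0021, so compression steel does yield.
M_n = (A_s − A'_s) f_y (d − a/2) + A'_s f_y (d − d') = [1885800 × (735 − 129.835) + 483000 × (735 − 69)] × 10⁻⁶ = 1141.22 + 321.68 = 1462.90 kN·m.

M_n ≈ 1460 kN·m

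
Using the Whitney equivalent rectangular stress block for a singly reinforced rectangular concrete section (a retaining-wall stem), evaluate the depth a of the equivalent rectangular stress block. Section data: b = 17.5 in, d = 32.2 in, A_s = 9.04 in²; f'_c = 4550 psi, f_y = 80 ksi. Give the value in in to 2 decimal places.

T = A_s f_y = 9.04 × 80 = 723.2 kips.
a = T/(0.85 f'_c b) = 723.2/(0.85 × 4.55 × 17.5) = 10.69 in.

a ≈ 10.69 in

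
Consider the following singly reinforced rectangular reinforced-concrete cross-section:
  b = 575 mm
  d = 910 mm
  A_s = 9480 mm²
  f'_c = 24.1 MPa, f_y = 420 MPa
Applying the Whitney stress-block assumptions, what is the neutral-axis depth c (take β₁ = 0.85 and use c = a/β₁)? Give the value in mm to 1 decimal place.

T = A_s f_y = 9480 × 420 = 3981600 N = 3981.6 kN.
Setting C = 0.85 f'_c a b equal to T: a = 3981600/(0.85 × 24.1 × 575) = 338.029 mm.
With β₁ = 0.85, c = a/β₁ = 338.029/0.85 = 397.7 mm.

c ≈ 397.7 mm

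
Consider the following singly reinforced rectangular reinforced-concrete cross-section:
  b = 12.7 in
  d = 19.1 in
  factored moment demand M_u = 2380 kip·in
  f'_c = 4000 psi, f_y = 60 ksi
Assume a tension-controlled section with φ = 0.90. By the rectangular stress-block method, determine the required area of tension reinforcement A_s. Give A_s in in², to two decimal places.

M_n = M_u/φ = 2380/0.90 = 2644.44 kip·in.
From M_n = 0.85 f'_c a b (d − a/2):
a = d − √(d² − 2M_n/(0.85 f'_c b)) = 19.1 − √(19.1² − 2 × 2644.44/(0.85 × 4 × 12.7)) = 3.533 in.
A_s = 0.85 f'_c a b / f_y = 0.85 × 4 × 3.533 × 12.7 / 60 = 2.543 in².

A_s ≈ 2.54 in²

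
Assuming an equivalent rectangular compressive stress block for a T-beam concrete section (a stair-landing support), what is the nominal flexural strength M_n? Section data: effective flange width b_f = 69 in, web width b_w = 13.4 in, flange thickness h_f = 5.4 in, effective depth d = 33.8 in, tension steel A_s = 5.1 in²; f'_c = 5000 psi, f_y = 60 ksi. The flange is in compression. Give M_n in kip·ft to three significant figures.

Tension: T = A_s f_y = 5.1 × 60 = 306 kips.
Try a within the flange: a = T/(0.85 f'_c b_f) = 306/(0.85 × 5 × 69) = 1.043 in.
Since a = 1.043 ≤ h_f = 5.4 in, the stress block lies entirely in the flange; analyse as a rectangular beam of width b_f.
M_n = T(d − a/2) = 306 × (33.8 − 0.5215) = 10183.2 kip·in.
M_n = 10183.2/12 = 848.60 kip·ft.

M_n ≈ 849 kip·ft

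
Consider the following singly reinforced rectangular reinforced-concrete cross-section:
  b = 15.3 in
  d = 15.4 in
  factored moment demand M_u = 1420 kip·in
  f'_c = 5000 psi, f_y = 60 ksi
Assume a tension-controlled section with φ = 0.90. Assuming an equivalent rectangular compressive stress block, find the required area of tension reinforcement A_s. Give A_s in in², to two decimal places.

A_s ≈ 1.81 in²

M_n = M_u/φ = 1420/0.90 = 1577.78 kip·in.
From M_n = 0.85 f'_c a b (d − a/2):
a = d − √(d² − 2M_n/(0.85 f'_c b)) = 15.4 − √(15.4² − 2 × 1577.78/(0.85 × 5 × 15.3)) = 1.666 in.
A_s = 0.85 f'_c a b / f_y = 0.85 × 5 × 1.666 × 15.3 / 60 = 1.806 in².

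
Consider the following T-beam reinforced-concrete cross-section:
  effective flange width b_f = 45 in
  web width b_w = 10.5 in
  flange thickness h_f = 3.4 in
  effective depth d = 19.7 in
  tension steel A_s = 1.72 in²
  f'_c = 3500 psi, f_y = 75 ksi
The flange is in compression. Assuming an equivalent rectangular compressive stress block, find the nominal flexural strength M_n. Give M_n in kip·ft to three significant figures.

M_n ≈ 207 kip·ft

Tension: T = A_s f_y = 1.72 × 75 = 129 kips.
Try a within the flange: a = T/(0.85 f'_c b_f) = 129/(0.85 × 3.5 × 45) = 0.964 in.
Since a = 0.964 ≤ h_f = 3.4 in, the stress block lies entirely in the flange; analyse as a rectangular beam of width b_f.
M_n = T(d − a/2) = 129 × (19.7 − 0.482) = 2479.1 kip·in.
M_n = 2479.1/12 = 206.59 kip·ft.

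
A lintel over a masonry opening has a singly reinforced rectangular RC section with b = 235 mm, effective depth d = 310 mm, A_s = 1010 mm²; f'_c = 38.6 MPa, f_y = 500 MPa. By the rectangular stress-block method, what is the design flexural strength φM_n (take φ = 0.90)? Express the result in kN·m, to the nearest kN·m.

T = A_s f_y = 1010 × 500 = 505000 N = 505 kN.
From C = T: a = T/(0.85 f'_c b) = 505000/(0.85 × 38.6 × 235) = 65.50 mm.
M_n = T(d − a/2) = 505 kN × (310 − 32.75) mm = 140.01 kN·m.
φM_n = 0.90 × 140.01 = 126.01 kN·m.

φM_n ≈ 126 kN·m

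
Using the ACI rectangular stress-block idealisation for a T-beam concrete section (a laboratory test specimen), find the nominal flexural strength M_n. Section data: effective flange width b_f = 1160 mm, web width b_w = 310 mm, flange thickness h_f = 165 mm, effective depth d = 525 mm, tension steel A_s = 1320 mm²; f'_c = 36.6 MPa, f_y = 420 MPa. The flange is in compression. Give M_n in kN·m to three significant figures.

Tension: T = A_s f_y = 1320 × 420 = 554400 N.
Try a within the flange: a = T/(0.85 f'_c b_f) = 554400/(0.85 × 36.6 × 1160) = 15.36 mm.
Since a = 15.36 ≤ h_f = 165 mm, the stress block lies entirely in the flange; analyse as a rectangular beam of width b_f.
M_n = T(d − a/2) = 554400 × (525 − 7.68) = 286.80 × 10⁶ N·mm.
M_n = 286.80 kN·m.

M_n ≈ 287 kN·m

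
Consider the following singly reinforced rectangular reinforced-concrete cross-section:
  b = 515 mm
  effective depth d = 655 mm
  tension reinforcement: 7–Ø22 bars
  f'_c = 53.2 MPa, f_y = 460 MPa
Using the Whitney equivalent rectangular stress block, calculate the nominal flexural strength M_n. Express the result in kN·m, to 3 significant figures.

M_n ≈ 769 kN·m

A_s = 7 × 380 = 2660 mm².
T = A_s f_y = 2660 × 460 = 1223600 N = 1223.6 kN.
From C = T: a = T/(0.85 f'_c b) = 1223600/(0.85 × 53.2 × 515) = 52.54 mm.
M_n = T(d − a/2) = 1223.6 kN × (655 − 26.27) mm = 769.31 kN·m.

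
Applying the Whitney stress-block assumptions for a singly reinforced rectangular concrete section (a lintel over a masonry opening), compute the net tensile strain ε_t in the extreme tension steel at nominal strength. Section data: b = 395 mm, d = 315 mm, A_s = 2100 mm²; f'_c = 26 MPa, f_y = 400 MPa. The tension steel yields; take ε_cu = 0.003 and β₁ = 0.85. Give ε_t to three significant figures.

ε_t ≈ 0.00535

a = A_s f_y/(0.85 f'_c b) = 96.23 mm.
β₁ = 0.85, so c = a/β₁ = 96.23/0.85 = 113.21 mm.
From the linear strain diagram with ε_cu = 0.003: ε_t = 0.003 (d − c)/c = 0.003 × (315 − 113.21)/113.21 = 0.00535.
Since ε_t ≥ 0.005, the section is tension-controlled.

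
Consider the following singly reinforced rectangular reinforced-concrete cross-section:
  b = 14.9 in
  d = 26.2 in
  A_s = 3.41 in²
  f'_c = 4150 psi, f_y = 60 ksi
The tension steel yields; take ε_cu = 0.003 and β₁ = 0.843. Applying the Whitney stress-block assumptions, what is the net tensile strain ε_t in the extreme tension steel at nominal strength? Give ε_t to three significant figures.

ε_t ≈ 0.0140

a = A_s f_y/(0.85 f'_c b) = 3.893 in.
β₁ = 0.843, so c = a/β₁ = 3.893/0.843 = 4.618 in.
From the linear strain diagram with ε_cu = 0.003: ε_t = 0.003 (d − c)/c = 0.003 × (26.2 − 4.618)/4.618 = 0.0140.
Since ε_t ≥ 0.005, the section is tension-controlled.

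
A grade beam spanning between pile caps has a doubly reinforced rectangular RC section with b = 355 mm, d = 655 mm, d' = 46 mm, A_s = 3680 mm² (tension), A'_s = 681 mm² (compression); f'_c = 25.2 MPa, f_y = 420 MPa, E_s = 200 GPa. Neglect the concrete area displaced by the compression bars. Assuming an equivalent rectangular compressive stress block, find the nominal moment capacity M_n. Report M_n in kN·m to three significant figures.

M_n ≈ 895 kN·m

Assume both tension and compression steel yield.
Net tension couple steel: A_s − A'_s = 2999 mm².
a = (A_s − A'_s) f_y / (0.85 f'_c b) = 1259580/(0.85 × 25.2 × 355) = 165.64 mm.
c = a/β₁ = 165.64/0.85 = 194.87 mm; ε'_s = 0.003(c − d')/c = 0.0023 ≥ f_y/E_s = 0.0021, so compression steel does yield.
M_n = (A_s − A'_s) f_y (d − a/2) + A'_s f_y (d − d') = [1259580 × (655 − 82.82) + 286020 × (655 − 46)] × 10⁻⁶ = 720.71 + 174.19 = 894.90 kN·m.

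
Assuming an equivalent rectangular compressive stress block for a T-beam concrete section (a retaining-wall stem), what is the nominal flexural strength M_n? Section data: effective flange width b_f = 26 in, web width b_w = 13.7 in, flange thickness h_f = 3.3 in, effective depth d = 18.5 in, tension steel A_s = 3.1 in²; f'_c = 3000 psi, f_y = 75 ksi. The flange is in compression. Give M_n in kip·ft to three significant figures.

M_n ≈ 324 kip·ft

Tension: T = A_s f_y = 3.1 × 75 = 232.5 kips.
Try a within the flange: a = T/(0.85 f'_c b_f) = 232.5/(0.85 × 3 × 26) = 3.507 in.
a = 3.507 > h_f = 3.3 in: the block extends into the web. Split into flange-overhang and web parts.
C_f = 0.85 f'_c (b_f − b_w) h_f = 0.85 × 3 × (26 − 13.7) × 3.3 = 103.5 kips.
Remaining web compression depth: a_w = (T − C_f)/(0.85 f'_c b_w) = (232.5 − 103.5)/(0.85 × 3 × 13.7) = 3.693 in.
M_n = C_f(d − h_f/2) + (T − C_f)(d − a_w/2) = 103.5 × (18.5 − 1.65) + 129 × (18.5 − 1.8465) = 1744.0 + 2148.3 = 3892.3 kip·in.
M_n = 3892.3/12 = 324.36 kip·ft.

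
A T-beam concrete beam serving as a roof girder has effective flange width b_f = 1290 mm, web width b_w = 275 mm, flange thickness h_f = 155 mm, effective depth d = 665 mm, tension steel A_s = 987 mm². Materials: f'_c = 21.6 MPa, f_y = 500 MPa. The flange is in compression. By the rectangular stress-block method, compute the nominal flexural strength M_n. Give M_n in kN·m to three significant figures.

M_n ≈ 323 kN·m

Tension: T = A_s f_y = 987 × 500 = 493500 N.
Try a within the flange: a = T/(0.85 f'_c b_f) = 493500/(0.85 × 21.6 × 1290) = 20.84 mm.
Since a = 20.84 ≤ h_f = 155 mm, the stress block lies entirely in the flange; analyse as a rectangular beam of width b_f.
M_n = T(d − a/2) = 493500 × (665 − 10.42) = 323.04 × 10⁶ N·mm.
M_n = 323.04 kN·m.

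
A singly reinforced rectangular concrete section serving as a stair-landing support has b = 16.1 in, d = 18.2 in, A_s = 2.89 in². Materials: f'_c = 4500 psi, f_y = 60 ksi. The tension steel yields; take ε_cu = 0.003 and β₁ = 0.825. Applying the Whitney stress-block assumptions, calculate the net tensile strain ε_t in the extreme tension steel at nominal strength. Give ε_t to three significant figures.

ε_t ≈ 0.0130

a = A_s f_y/(0.85 f'_c b) = 2.816 in.
β₁ = 0.825, so c = a/β₁ = 2.816/0.825 = 3.413 in.
From the linear strain diagram with ε_cu = 0.003: ε_t = 0.003 (d − c)/c = 0.003 × (18.2 − 3.413)/3.413 = 0.0130.
Since ε_t ≥ 0.005, the section is tension-controlled.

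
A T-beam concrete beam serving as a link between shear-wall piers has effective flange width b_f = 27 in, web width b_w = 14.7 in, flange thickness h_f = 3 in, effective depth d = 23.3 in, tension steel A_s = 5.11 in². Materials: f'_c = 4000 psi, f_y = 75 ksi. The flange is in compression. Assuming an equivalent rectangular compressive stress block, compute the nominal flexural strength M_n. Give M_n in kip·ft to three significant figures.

M_n ≈ 673 kip·ft

Tension: T = A_s f_y = 5.11 × 75 = 383.25 kips.
Try a within the flange: a = T/(0.85 f'_c b_f) = 383.25/(0.85 × 4 × 27) = 4.175 in.
a = 4.175 > h_f = 3 in: the block extends into the web. Split into flange-overhang and web parts.
C_f = 0.85 f'_c (b_f − b_w) h_f = 0.85 × 4 × (27 − 14.7) × 3 = 125.5 kips.
Remaining web compression depth: a_w = (T − C_f)/(0.85 f'_c b_w) = (383.25 − 125.5)/(0.85 × 4 × 14.7) = 5.157 in.
M_n = C_f(d − h_f/2) + (T − C_f)(d − a_w/2) = 125.5 × (23.3 − 1.5) + 257.75 × (23.3 − 2.5785) = 2735.9 + 5341.0 = 8076.9 kip·in.
M_n = 8076.9/12 = 673.08 kip·ft.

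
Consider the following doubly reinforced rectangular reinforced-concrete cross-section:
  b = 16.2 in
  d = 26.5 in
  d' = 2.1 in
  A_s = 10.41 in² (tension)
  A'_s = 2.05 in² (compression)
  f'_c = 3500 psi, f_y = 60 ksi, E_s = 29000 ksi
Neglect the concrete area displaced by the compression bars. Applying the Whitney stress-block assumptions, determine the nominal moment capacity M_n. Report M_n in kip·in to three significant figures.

Assume both steels yield.
a = (A_s − A'_s) f_y/(0.85 f'_c b) = (10.41 − 2.05) × 60/(0.85 × 3.5 × 16.2) = 10.408 in.
c = a/β₁ = 10.408/0.85 = 12.245 in; ε'_s = 0.003(c − d')/c = 0.0025 ≥ ε_y = 0.0021, so the compression steel yields.
M_n = (A_s − A'_s) f_y (d − a/2) + A'_s f_y (d − d') = 501.6 × (26.5 − 5.204) + 123 × (26.5 − 2.1) = 10682.1 + 3001.2 = 13683.3 kip·in.

M_n ≈ 13700 kip·in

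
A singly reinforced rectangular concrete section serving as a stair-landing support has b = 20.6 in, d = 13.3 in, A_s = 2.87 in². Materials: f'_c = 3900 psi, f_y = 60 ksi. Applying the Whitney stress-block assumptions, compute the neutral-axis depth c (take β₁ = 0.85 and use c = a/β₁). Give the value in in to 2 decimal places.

c ≈ 2.97 in

T = A_s f_y = 2.87 × 60 = 172.2 kips.
a = T/(0.85 f'_c b) = 172.2/(0.85 × 3.9 × 20.6) = 2.5216 in.
With β₁ = 0.85, c = a/β₁ = 2.5216/0.85 = 2.97 in.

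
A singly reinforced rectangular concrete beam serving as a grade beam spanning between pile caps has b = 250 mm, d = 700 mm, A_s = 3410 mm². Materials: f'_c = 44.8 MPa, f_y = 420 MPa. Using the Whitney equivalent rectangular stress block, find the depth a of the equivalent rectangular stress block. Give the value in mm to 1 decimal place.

T = A_s f_y = 3410 × 420 = 1432200 N = 1432.2 kN.
Setting C = 0.85 f'_c a b equal to T: a = 1432200/(0.85 × 44.8 × 250) = 150.4 mm.

a ≈ 150.4 mm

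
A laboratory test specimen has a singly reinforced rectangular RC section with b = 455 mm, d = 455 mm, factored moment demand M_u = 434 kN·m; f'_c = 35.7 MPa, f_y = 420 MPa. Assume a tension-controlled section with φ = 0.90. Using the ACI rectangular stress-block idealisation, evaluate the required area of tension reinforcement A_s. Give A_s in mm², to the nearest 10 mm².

M_n = M_u/φ = 434/0.90 = 482.222 kN·m.
With M_n = 0.85 f'_c a b (d − a/2), solve the quadratic for a:
a = d − √(d² − 2M_n/(0.85 f'_c b)) = 455 − √(455² − 2 × 482.222×10⁶/(0.85 × 35.7 × 455)) = 84.63 mm.
A_s = 0.85 f'_c a b / f_y = 0.85 × 35.7 × 84.63 × 455 / 420 = 2782.1 mm².

A_s ≈ 2780 mm²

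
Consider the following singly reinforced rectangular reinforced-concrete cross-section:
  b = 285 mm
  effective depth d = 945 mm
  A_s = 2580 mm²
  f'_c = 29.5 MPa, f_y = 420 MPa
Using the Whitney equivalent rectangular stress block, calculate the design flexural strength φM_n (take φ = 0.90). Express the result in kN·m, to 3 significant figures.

T = A_s f_y = 2580 × 420 = 1083600 N = 1083.6 kN.
From C = T: a = T/(0.85 f'_c b) = 1083600/(0.85 × 29.5 × 285) = 151.63 mm.
M_n = T(d − a/2) = 1083.6 kN × (945 − 75.815) mm = 941.85 kN·m.
φM_n = 0.90 × 941.85 = 847.67 kN·m.

φM_n ≈ 848 kN·m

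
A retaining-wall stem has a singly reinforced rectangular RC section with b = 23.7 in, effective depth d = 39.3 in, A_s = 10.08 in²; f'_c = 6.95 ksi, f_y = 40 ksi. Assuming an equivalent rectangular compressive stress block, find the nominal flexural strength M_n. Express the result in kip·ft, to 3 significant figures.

M_n ≈ 1270 kip·ft

T = A_s f_y = 10.08 × 40 = 403.2 kips.
a = T/(0.85 f'_c b) = 403.2/(0.85 × 6.95 × 23.7) = 2.880 in.
M_n = T(d − a/2) = 403.2 × (39.3 − 1.44) = 15265.2 kip·in = 15265.2/12 = 1272.10 kip·ft.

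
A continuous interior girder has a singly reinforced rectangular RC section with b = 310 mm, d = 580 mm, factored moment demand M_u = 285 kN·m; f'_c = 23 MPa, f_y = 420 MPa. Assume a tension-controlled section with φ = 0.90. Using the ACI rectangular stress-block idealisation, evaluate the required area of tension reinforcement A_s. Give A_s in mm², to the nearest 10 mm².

A_s ≈ 1420 mm²

M_n = M_u/φ = 285/0.90 = 316.667 kN·m.
With M_n = 0.85 f'_c a b (d − a/2), solve the quadratic for a:
a = d − √(d² − 2M_n/(0.85 f'_c b)) = 580 − √(580² − 2 × 316.667×10⁶/(0.85 × 23 × 310)) = 98.44 mm.
A_s = 0.85 f'_c a b / f_y = 0.85 × 23 × 98.44 × 310 / 420 = 1420.5 mm².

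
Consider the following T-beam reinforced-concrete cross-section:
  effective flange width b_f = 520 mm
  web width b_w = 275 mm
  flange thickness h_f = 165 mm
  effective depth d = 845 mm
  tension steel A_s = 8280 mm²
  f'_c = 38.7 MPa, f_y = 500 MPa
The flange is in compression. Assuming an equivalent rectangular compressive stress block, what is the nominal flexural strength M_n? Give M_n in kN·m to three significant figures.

M_n ≈ 2950 kN·m

Tension: T = A_s f_y = 8280 × 500 = 4140000 N.
Try a within the flange: a = T/(0.85 f'_c b_f) = 4140000/(0.85 × 38.7 × 520) = 242.03 mm.
a = 242.03 > h_f = 165 mm: the block extends into the web. Split into flange-overhang and web parts.
C_f = 0.85 f'_c (b_f − b_w) h_f = 0.85 × 38.7 × (520 − 275) × 165 = 1329780 N.
Remaining web compression depth: a_w = (T − C_f)/(0.85 f'_c b_w) = (4140000 − 1329780)/(0.85 × 38.7 × 275) = 310.65 mm.
M_n = C_f(d − h_f/2) + (T − C_f)(d − a_w/2) = 1329780 × (845 − 82.5) + 2810220 × (845 − 155.325) = 1013.96 + 1938.14 = 2952.10 × 10⁶ N·mm.
M_n = 2952.10 kN·m.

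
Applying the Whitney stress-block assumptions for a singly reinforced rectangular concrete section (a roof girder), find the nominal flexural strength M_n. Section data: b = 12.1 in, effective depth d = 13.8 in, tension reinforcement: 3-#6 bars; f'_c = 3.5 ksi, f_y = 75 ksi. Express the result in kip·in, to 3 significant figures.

M_n ≈ 1230 kip·in

A_s = 3 × 0.44 = 1.32 in².
T = A_s f_y = 1.32 × 75 = 99 kips.
a = T/(0.85 f'_c b) = 99/(0.85 × 3.5 × 12.1) = 2.750 in.
M_n = T(d − a/2) = 99 × (13.8 − 1.375) = 1230.1 kip·in.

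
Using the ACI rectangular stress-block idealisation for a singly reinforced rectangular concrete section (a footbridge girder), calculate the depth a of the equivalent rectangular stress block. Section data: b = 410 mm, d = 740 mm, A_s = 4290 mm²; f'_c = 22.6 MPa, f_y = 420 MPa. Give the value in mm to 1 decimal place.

T = A_s f_y = 4290 × 420 = 1801800 N = 1801.8 kN.
Setting C = 0.85 f'_c a b equal to T: a = 1801800/(0.85 × 22.6 × 410) = 228.8 mm.

a ≈ 228.8 mm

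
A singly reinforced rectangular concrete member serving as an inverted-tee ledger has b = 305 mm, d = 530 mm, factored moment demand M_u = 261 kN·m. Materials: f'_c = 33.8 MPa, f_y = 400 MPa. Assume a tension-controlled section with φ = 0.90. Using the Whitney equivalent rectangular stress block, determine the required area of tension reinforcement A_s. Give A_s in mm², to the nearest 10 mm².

M_n = M_u/φ = 261/0.90 = 290 kN·m.
With M_n = 0.85 f'_c a b (d − a/2), solve the quadratic for a:
a = d − √(d² − 2M_n/(0.85 f'_c b)) = 530 − √(530² − 2 × 290×10⁶/(0.85 × 33.8 × 305)) = 66.63 mm.
A_s = 0.85 f'_c a b / f_y = 0.85 × 33.8 × 66.63 × 305 / 400 = 1459.6 mm².

A_s ≈ 1460 mm²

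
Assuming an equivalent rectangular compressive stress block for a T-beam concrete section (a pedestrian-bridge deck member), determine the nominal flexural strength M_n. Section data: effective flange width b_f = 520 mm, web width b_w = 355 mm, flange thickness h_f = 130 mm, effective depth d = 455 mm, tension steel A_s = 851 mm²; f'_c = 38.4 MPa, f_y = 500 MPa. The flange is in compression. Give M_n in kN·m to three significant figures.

M_n ≈ 188 kN·m

Tension: T = A_s f_y = 851 × 500 = 425500 N.
Try a within the flange: a = T/(0.85 f'_c b_f) = 425500/(0.85 × 38.4 × 520) = 25.07 mm.
Since a = 25.07 ≤ h_f = 130 mm, the stress block lies entirely in the flange; analyse as a rectangular beam of width b_f.
M_n = T(d − a/2) = 425500 × (455 − 12.535) = 188.27 × 10⁶ N·mm.
M_n = 188.27 kN·m.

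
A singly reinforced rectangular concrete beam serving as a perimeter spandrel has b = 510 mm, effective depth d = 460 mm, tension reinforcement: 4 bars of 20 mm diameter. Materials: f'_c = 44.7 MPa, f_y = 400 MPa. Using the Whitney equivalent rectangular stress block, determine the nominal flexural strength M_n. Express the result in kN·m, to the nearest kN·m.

M_n ≈ 225 kN·m

A_s = 4 × 314 = 1256 mm².
T = A_s f_y = 1256 × 400 = 502400 N = 502.4 kN.
From C = T: a = T/(0.85 f'_c b) = 502400/(0.85 × 44.7 × 510) = 25.93 mm.
M_n = T(d − a/2) = 502.4 kN × (460 − 12.965) mm = 224.59 kN·m.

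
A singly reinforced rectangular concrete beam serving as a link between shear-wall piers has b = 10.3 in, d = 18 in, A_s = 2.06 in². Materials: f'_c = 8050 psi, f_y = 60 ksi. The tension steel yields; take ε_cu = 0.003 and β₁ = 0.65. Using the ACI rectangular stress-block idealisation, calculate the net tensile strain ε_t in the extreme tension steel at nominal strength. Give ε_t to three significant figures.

ε_t ≈ 0.0170

a = A_s f_y/(0.85 f'_c b) = 1.754 in.
β₁ = 0.65, so c = a/β₁ = 1.754/0.65 = 2.698 in.
From the linear strain diagram with ε_cu = 0.003: ε_t = 0.003 (d − c)/c = 0.003 × (18 − 2.698)/2.698 = 0.0170.
Since ε_t ≥ 0.005, the section is tension-controlled.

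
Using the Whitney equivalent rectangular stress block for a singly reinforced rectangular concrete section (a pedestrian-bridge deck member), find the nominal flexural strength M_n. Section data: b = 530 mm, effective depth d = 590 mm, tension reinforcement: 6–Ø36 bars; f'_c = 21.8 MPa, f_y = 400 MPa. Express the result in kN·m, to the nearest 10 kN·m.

M_n ≈ 1140 kN·m

A_s = 6 × 1018 = 6108 mm².
T = A_s f_y = 6108 × 400 = 2443200 N = 2443.2 kN.
From C = T: a = T/(0.85 f'_c b) = 2443200/(0.85 × 21.8 × 530) = 248.78 mm.
M_n = T(d − a/2) = 2443.2 kN × (590 − 124.39) mm = 1137.58 kN·m.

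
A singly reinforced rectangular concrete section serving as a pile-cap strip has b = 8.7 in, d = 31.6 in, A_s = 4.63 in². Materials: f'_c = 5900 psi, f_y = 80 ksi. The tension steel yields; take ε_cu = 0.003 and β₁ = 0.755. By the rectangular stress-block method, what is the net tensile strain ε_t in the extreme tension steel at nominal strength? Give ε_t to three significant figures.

a = A_s f_y/(0.85 f'_c b) = 8.489 in.
β₁ = 0.755, so c = a/β₁ = 8.489/0.755 = 11.244 in.
From the linear strain diagram with ε_cu = 0.003: ε_t = 0.003 (d − c)/c = 0.003 × (31.6 − 11.244)/11.244 = 0.00543.
Since ε_t ≥ 0.005, the section is tension-controlled.

ε_t ≈ 0.00543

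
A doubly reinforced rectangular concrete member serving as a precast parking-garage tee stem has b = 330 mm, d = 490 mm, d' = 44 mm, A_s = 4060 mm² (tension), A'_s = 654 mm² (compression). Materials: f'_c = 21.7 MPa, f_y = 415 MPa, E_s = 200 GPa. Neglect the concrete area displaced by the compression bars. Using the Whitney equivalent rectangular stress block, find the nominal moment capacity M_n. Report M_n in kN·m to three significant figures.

M_n ≈ 650 kN·m

Assume both tension and compression steel yield.
Net tension couple steel: A_s − A'_s = 3406 mm².
a = (A_s − A'_s) f_y / (0.85 f'_c b) = 1413490/(0.85 × 21.7 × 330) = 232.22 mm.
c = a/β₁ = 232.22/0.85 = 273.20 mm; ε'_s = 0.003(c − d')/c = 0.0025 ≥ f_y/E_s = 0.0021, so compression steel does yield.
M_n = (A_s − A'_s) f_y (d − a/2) + A'_s f_y (d − d') = [1413490 × (490 − 116.11) + 271410 × (490 − 44)] × 10⁻⁶ = 528.49 + 121.05 = 649.54 kN·m.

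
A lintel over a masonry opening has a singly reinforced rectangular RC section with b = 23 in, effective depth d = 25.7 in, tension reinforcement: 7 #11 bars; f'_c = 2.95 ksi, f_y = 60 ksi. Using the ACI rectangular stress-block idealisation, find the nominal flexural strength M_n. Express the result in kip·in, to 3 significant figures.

A_s = 7 × 1.56 = 10.92 in².
T = A_s f_y = 10.92 × 60 = 655.2 kips.
a = T/(0.85 f'_c b) = 655.2/(0.85 × 2.95 × 23) = 11.361 in.
M_n = T(d − a/2) = 655.2 × (25.7 − 5.6805) = 13116.8 kip·in.

M_n ≈ 13100 kip·in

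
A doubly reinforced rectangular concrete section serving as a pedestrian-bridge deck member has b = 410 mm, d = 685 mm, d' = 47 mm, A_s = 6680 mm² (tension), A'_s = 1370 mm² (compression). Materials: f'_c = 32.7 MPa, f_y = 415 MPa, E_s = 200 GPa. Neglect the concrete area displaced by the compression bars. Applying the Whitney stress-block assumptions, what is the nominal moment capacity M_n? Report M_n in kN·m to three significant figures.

Assume both tension and compression steel yield.
Net tension couple steel: A_s − A'_s = 5310 mm².
a = (A_s − A'_s) f_y / (0.85 f'_c b) = 2203650/(0.85 × 32.7 × 410) = 193.37 mm.
c = a/β₁ = 193.37/0.816 = 236.97 mm; ε'_s = 0.003(c − d')/c = 0.0024 ≥ f_y/E_s = 0.0021, so compression steel does yield.
M_n = (A_s − A'_s) f_y (d − a/2) + A'_s f_y (d − d') = [2203650 × (685 − 96.685) + 568550 × (685 − 47)] × 10⁻⁶ = 1296.44 + 362.73 = 1659.17 kN·m.

M_n ≈ 1660 kN·m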